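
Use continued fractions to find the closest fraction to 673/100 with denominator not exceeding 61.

Expand x = 673/100 as a continued fraction with the Euclidean algorithm:
  673 = 6*100 + 73, so a_0 = 6.
  100 = 1*73 + 27, so a_1 = 1.
  73 = 2*27 + 19, so a_2 = 2.
  27 = 1*19 + 8, so a_3 = 1.
  19 = 2*8 + 3, so a_4 = 2.
  8 = 2*3 + 2, so a_5 = 2.
  3 = 1*2 + 1, so a_6 = 1.
  2 = 2*1 + 0, so a_7 = 2.
so x = [6; 1, 2, 1, 2, 2, 1, 2].
Convergents (p_i = a_i*p_{i-1} + p_{i-2}, q_i = a_i*q_{i-1} + q_{i-2} with p_{-2}=0, p_{-1}=1, q_{-2}=1, q_{-1}=0), until the denominator exceeds 61:
  i=0: a_0=6, p_0 = 6*1 + 0 = 6, q_0 = 6*0 + 1 = 1.
  i=1: a_1=1, p_1 = 1*6 + 1 = 7, q_1 = 1*1 + 0 = 1.
  i=2: a_2=2, p_2 = 2*7 + 6 = 20, q_2 = 2*1 + 1 = 3.
  i=3: a_3=1, p_3 = 1*20 + 7 = 27, q_3 = 1*3 + 1 = 4.
  i=4: a_4=2, p_4 = 2*27 + 20 = 74, q_4 = 2*4 + 3 = 11.
  i=5: a_5=2, p_5 = 2*74 + 27 = 175, q_5 = 2*11 + 4 = 26.
  i=6: a_6=1, p_6 = 1*175 + 74 = 249, q_6 = 1*26 + 11 = 37.
  i=7: a_7=2, p_7 = 2*249 + 175 = 673, q_7 = 2*37 + 26 = 100.
q_7 = 100 > 61, so the last convergent with denominator <= 61 is p_6/q_6 = 249/37.
The closest fraction with denominator <= 61 is either p_6/q_6 or the intermediate fraction (k*p_6 + p_5)/(k*q_6 + q_5) with the largest k >= 1 whose denominator stays <= 61; these approach x as k grows, and every other convergent or intermediate fraction in range is farther away.
Largest k: floor((61 - q_5)/q_6) = floor((61 - 26)/37) = 0.
Since k = 0, no intermediate fraction beyond p_6/q_6 has denominator <= 61, so the convergent 249/37 is the closest (its error is |673*37 - 249*100|/(100*37) = 1/3700).

249/37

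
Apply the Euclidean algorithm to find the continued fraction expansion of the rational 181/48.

Run the Euclidean algorithm on 181 and 48; the successive quotients are the partial quotients a_0, a_1, ... (each step inverts the fractional part left over by the previous one):
  181 = 3*48 + 37, so a_0 = 3.
  48 = 1*37 + 11, so a_1 = 1.
  37 = 3*11 + 4, so a_2 = 3.
  11 = 2*4 + 3, so a_3 = 2.
  4 = 1*3 + 1, so a_4 = 1.
  3 = 3*1 + 0, so a_5 = 3.
The remainder reaches 0 after 6 divisions, so the expansion has 6 partial quotients, read off in order.

[3; 1, 3, 2, 1, 3]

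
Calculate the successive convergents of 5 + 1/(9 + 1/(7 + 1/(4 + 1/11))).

5/1, 46/9, 327/64, 1354/265, 15221/2979

Using the convergent recurrence p_i = a_i*p_{i-1} + p_{i-2}, q_i = a_i*q_{i-1} + q_{i-2} with p_{-2}=0, p_{-1}=1, q_{-2}=1, q_{-1}=0:
  i=0: a_0=5, p_0 = 5*1 + 0 = 5, q_0 = 5*0 + 1 = 1.
  i=1: a_1=9, p_1 = 9*5 + 1 = 46, q_1 = 9*1 + 0 = 9.
  i=2: a_2=7, p_2 = 7*46 + 5 = 327, q_2 = 7*9 + 1 = 64.
  i=3: a_3=4, p_3 = 4*327 + 46 = 1354, q_3 = 4*64 + 9 = 265.
  i=4: a_4=11, p_4 = 11*1354 + 327 = 15221, q_4 = 11*265 + 64 = 2979.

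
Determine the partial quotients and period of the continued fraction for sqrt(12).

[3; (2, 6)]

Write x_i = (sqrt(12) + m_i)/d_i with (m_0, d_0) = (0, 1). a_0 = floor(sqrt(12)) = 3, since 3^2 = 9 <= 12 < 16 = 4^2.
Iterate m_{i+1} = d_i*a_i - m_i, d_{i+1} = (12 - m_{i+1}^2)/d_i, a_{i+1} = floor((a_0 + m_{i+1})/d_{i+1}):
  m_1 = 1*3 - 0 = 3, d_1 = (12 - 3^2)/1 = 3/1 = 3, a_1 = floor((3 + 3)/3) = 2.
  m_2 = 3*2 - 3 = 3, d_2 = (12 - 3^2)/3 = 3/3 = 1, a_2 = floor((3 + 3)/1) = 6.
  m_3 = 1*6 - 3 = 3, d_3 = (12 - 3^2)/1 = 3/1 = 3: (m_3, d_3) = (m_1, d_1) = (3, 3), so from here the quotients repeat a_1, a_2; the period length is 2.
Hence the expansion of sqrt(12) is a_0 = 3 followed by the repeating block 2, 6 (period 2).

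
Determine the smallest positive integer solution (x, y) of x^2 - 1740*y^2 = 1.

First expand sqrt(1740) as a continued fraction. With x_i = (sqrt(1740) + m_i)/d_i and (m_0, d_0) = (0, 1): a_0 = floor(sqrt(1740)) = 41, since 41^2 = 1681 <= 1740 < 1764 = 42^2.
Iterate m_{i+1} = d_i*a_i - m_i, d_{i+1} = (1740 - m_{i+1}^2)/d_i, a_{i+1} = floor((a_0 + m_{i+1})/d_{i+1}):
  m_1 = 1*41 - 0 = 41, d_1 = (1740 - 41^2)/1 = 59/1 = 59, a_1 = floor((41 + 41)/59) = 1.
  m_2 = 59*1 - 41 = 18, d_2 = (1740 - 18^2)/59 = 1416/59 = 24, a_2 = floor((41 + 18)/24) = 2.
  m_3 = 24*2 - 18 = 30, d_3 = (1740 - 30^2)/24 = 840/24 = 35, a_3 = floor((41 + 30)/35) = 2.
  m_4 = 35*2 - 30 = 40, d_4 = (1740 - 40^2)/35 = 140/35 = 4, a_4 = floor((41 + 40)/4) = 20.
  m_5 = 4*20 - 40 = 40, d_5 = (1740 - 40^2)/4 = 140/4 = 35, a_5 = floor((41 + 40)/35) = 2.
  m_6 = 35*2 - 40 = 30, d_6 = (1740 - 30^2)/35 = 840/35 = 24, a_6 = floor((41 + 30)/24) = 2.
  m_7 = 24*2 - 30 = 18, d_7 = (1740 - 18^2)/24 = 1416/24 = 59, a_7 = floor((41 + 18)/59) = 1.
  m_8 = 59*1 - 18 = 41, d_8 = (1740 - 41^2)/59 = 59/59 = 1, a_8 = floor((41 + 41)/1) = 82.
  m_9 = 1*82 - 41 = 41, d_9 = (1740 - 41^2)/1 = 59/1 = 59: (m_9, d_9) = (m_1, d_1) = (41, 59), so from here the quotients repeat a_1, ..., a_8; the period length is 8.
So sqrt(1740) = [41; (1, 2, 2, 20, 2, 2, 1, 82)] with period length k = 8.
k is even, so the fundamental solution of x^2 - 1740y^2 = 1 is (p_{k-1}, q_{k-1}) = (p_7, q_7); compute convergents through index 7.
Convergents (p_i = a_i*p_{i-1} + p_{i-2}, q_i = a_i*q_{i-1} + q_{i-2} with p_{-2}=0, p_{-1}=1, q_{-2}=1, q_{-1}=0):
  i=0: a_0=41, p_0 = 41*1 + 0 = 41, q_0 = 41*0 + 1 = 1.
  i=1: a_1=1, p_1 = 1*41 + 1 = 42, q_1 = 1*1 + 0 = 1.
  i=2: a_2=2, p_2 = 2*42 + 41 = 125, q_2 = 2*1 + 1 = 3.
  i=3: a_3=2, p_3 = 2*125 + 42 = 292, q_3 = 2*3 + 1 = 7.
  i=4: a_4=20, p_4 = 20*292 + 125 = 5965, q_4 = 20*7 + 3 = 143.
  i=5: a_5=2, p_5 = 2*5965 + 292 = 12222, q_5 = 2*143 + 7 = 293.
  i=6: a_6=2, p_6 = 2*12222 + 5965 = 30409, q_6 = 2*293 + 143 = 729.
  i=7: a_7=1, p_7 = 1*30409 + 12222 = 42631, q_7 = 1*729 + 293 = 1022.
Check: 42631^2 - 1740*1022^2 = 1817402161 - 1817402160 = 1, so (x, y) = (42631, 1022) solves the equation, and by the theorem it is the least positive solution.

(x, y) = (42631, 1022)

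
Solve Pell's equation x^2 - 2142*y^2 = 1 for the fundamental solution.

(x, y) = (11663, 252)

First expand sqrt(2142) as a continued fraction. With x_i = (sqrt(2142) + m_i)/d_i and (m_0, d_0) = (0, 1): a_0 = floor(sqrt(2142)) = 46, since 46^2 = 2116 <= 2142 < 2209 = 47^2.
Iterate m_{i+1} = d_i*a_i - m_i, d_{i+1} = (2142 - m_{i+1}^2)/d_i, a_{i+1} = floor((a_0 + m_{i+1})/d_{i+1}):
  m_1 = 1*46 - 0 = 46, d_1 = (2142 - 46^2)/1 = 26/1 = 26, a_1 = floor((46 + 46)/26) = 3.
  m_2 = 26*3 - 46 = 32, d_2 = (2142 - 32^2)/26 = 1118/26 = 43, a_2 = floor((46 + 32)/43) = 1.
  m_3 = 43*1 - 32 = 11, d_3 = (2142 - 11^2)/43 = 2021/43 = 47, a_3 = floor((46 + 11)/47) = 1.
  m_4 = 47*1 - 11 = 36, d_4 = (2142 - 36^2)/47 = 846/47 = 18, a_4 = floor((46 + 36)/18) = 4.
  m_5 = 18*4 - 36 = 36, d_5 = (2142 - 36^2)/18 = 846/18 = 47, a_5 = floor((46 + 36)/47) = 1.
  m_6 = 47*1 - 36 = 11, d_6 = (2142 - 11^2)/47 = 2021/47 = 43, a_6 = floor((46 + 11)/43) = 1.
  m_7 = 43*1 - 11 = 32, d_7 = (2142 - 32^2)/43 = 1118/43 = 26, a_7 = floor((46 + 32)/26) = 3.
  m_8 = 26*3 - 32 = 46, d_8 = (2142 - 46^2)/26 = 26/26 = 1, a_8 = floor((46 + 46)/1) = 92.
  m_9 = 1*92 - 46 = 46, d_9 = (2142 - 46^2)/1 = 26/1 = 26: (m_9, d_9) = (m_1, d_1) = (46, 26), so from here the quotients repeat a_1, ..., a_8; the period length is 8.
So sqrt(2142) = [46; (3, 1, 1, 4, 1, 1, 3, 92)] with period length k = 8.
k is even, so the fundamental solution of x^2 - 2142y^2 = 1 is (p_{k-1}, q_{k-1}) = (p_7, q_7); compute convergents through index 7.
Convergents (p_i = a_i*p_{i-1} + p_{i-2}, q_i = a_i*q_{i-1} + q_{i-2} with p_{-2}=0, p_{-1}=1, q_{-2}=1, q_{-1}=0):
  i=0: a_0=46, p_0 = 46*1 + 0 = 46, q_0 = 46*0 + 1 = 1.
  i=1: a_1=3, p_1 = 3*46 + 1 = 139, q_1 = 3*1 + 0 = 3.
  i=2: a_2=1, p_2 = 1*139 + 46 = 185, q_2 = 1*3 + 1 = 4.
  i=3: a_3=1, p_3 = 1*185 + 139 = 324, q_3 = 1*4 + 3 = 7.
  i=4: a_4=4, p_4 = 4*324 + 185 = 1481, q_4 = 4*7 + 4 = 32.
  i=5: a_5=1, p_5 = 1*1481 + 324 = 1805, q_5 = 1*32 + 7 = 39.
  i=6: a_6=1, p_6 = 1*1805 + 1481 = 3286, q_6 = 1*39 + 32 = 71.
  i=7: a_7=3, p_7 = 3*3286 + 1805 = 11663, q_7 = 3*71 + 39 = 252.
Check: 11663^2 - 2142*252^2 = 136025569 - 136025568 = 1, so (x, y) = (11663, 252) solves the equation, and by the theorem it is the least positive solution.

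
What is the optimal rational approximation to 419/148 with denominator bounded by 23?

17/6

Expand x = 419/148 as a continued fraction with the Euclidean algorithm:
  419 = 2*148 + 123, so a_0 = 2.
  148 = 1*123 + 25, so a_1 = 1.
  123 = 4*25 + 23, so a_2 = 4.
  25 = 1*23 + 2, so a_3 = 1.
  23 = 11*2 + 1, so a_4 = 11.
  2 = 2*1 + 0, so a_5 = 2.
so x = [2; 1, 4, 1, 11, 2].
Convergents (p_i = a_i*p_{i-1} + p_{i-2}, q_i = a_i*q_{i-1} + q_{i-2} with p_{-2}=0, p_{-1}=1, q_{-2}=1, q_{-1}=0), until the denominator exceeds 23:
  i=0: a_0=2, p_0 = 2*1 + 0 = 2, q_0 = 2*0 + 1 = 1.
  i=1: a_1=1, p_1 = 1*2 + 1 = 3, q_1 = 1*1 + 0 = 1.
  i=2: a_2=4, p_2 = 4*3 + 2 = 14, q_2 = 4*1 + 1 = 5.
  i=3: a_3=1, p_3 = 1*14 + 3 = 17, q_3 = 1*5 + 1 = 6.
  i=4: a_4=11, p_4 = 11*17 + 14 = 201, q_4 = 11*6 + 5 = 71.
q_4 = 71 > 23, so the last convergent with denominator <= 23 is p_3/q_3 = 17/6.
The closest fraction with denominator <= 23 is either p_3/q_3 or the intermediate fraction (k*p_3 + p_2)/(k*q_3 + q_2) with the largest k >= 1 whose denominator stays <= 23; these approach x as k grows, and every other convergent or intermediate fraction in range is farther away.
Largest k: floor((23 - q_2)/q_3) = floor((23 - 5)/6) = 3.
That gives (3*17 + 14)/(3*6 + 5) = 65/23.
Compare the errors: |x - 17/6| = |419*6 - 17*148|/(148*6) = 2/888, and |x - 65/23| = |419*23 - 65*148|/(148*23) = 17/3404.
Cross-multiplying, 2*3404 = 6808 < 15096 = 17*888, so 2/888 is smaller: the convergent 17/6 is closer to x than 65/23.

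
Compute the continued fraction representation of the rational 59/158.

[0; 2, 1, 2, 9, 2]

Run the Euclidean algorithm on 59 and 158; the successive quotients are the partial quotients a_0, a_1, ... (each step inverts the fractional part left over by the previous one):
  59 = 0*158 + 59, so a_0 = 0.
  158 = 2*59 + 40, so a_1 = 2.
  59 = 1*40 + 19, so a_2 = 1.
  40 = 2*19 + 2, so a_3 = 2.
  19 = 9*2 + 1, so a_4 = 9.
  2 = 2*1 + 0, so a_5 = 2.
The remainder reaches 0 after 6 divisions, so the expansion has 6 partial quotients, read off in order.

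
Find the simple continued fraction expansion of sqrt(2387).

[48; (1, 5, 1, 96)]

Write x_i = (sqrt(2387) + m_i)/d_i with (m_0, d_0) = (0, 1). a_0 = floor(sqrt(2387)) = 48, since 48^2 = 2304 <= 2387 < 2401 = 49^2.
Iterate m_{i+1} = d_i*a_i - m_i, d_{i+1} = (2387 - m_{i+1}^2)/d_i, a_{i+1} = floor((a_0 + m_{i+1})/d_{i+1}):
  m_1 = 1*48 - 0 = 48, d_1 = (2387 - 48^2)/1 = 83/1 = 83, a_1 = floor((48 + 48)/83) = 1.
  m_2 = 83*1 - 48 = 35, d_2 = (2387 - 35^2)/83 = 1162/83 = 14, a_2 = floor((48 + 35)/14) = 5.
  m_3 = 14*5 - 35 = 35, d_3 = (2387 - 35^2)/14 = 1162/14 = 83, a_3 = floor((48 + 35)/83) = 1.
  m_4 = 83*1 - 35 = 48, d_4 = (2387 - 48^2)/83 = 83/83 = 1, a_4 = floor((48 + 48)/1) = 96.
  m_5 = 1*96 - 48 = 48, d_5 = (2387 - 48^2)/1 = 83/1 = 83: (m_5, d_5) = (m_1, d_1) = (48, 83), so from here the quotients repeat a_1, ..., a_4; the period length is 4.
Hence the expansion of sqrt(2387) is a_0 = 48 followed by the repeating block 1, 5, 1, 96 (period 4).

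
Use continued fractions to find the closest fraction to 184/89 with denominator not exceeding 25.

31/15

Expand x = 184/89 as a continued fraction with the Euclidean algorithm:
  184 = 2*89 + 6, so a_0 = 2.
  89 = 14*6 + 5, so a_1 = 14.
  6 = 1*5 + 1, so a_2 = 1.
  5 = 5*1 + 0, so a_3 = 5.
so x = [2; 14, 1, 5].
Convergents (p_i = a_i*p_{i-1} + p_{i-2}, q_i = a_i*q_{i-1} + q_{i-2} with p_{-2}=0, p_{-1}=1, q_{-2}=1, q_{-1}=0), until the denominator exceeds 25:
  i=0: a_0=2, p_0 = 2*1 + 0 = 2, q_0 = 2*0 + 1 = 1.
  i=1: a_1=14, p_1 = 14*2 + 1 = 29, q_1 = 14*1 + 0 = 14.
  i=2: a_2=1, p_2 = 1*29 + 2 = 31, q_2 = 1*14 + 1 = 15.
  i=3: a_3=5, p_3 = 5*31 + 29 = 184, q_3 = 5*15 + 14 = 89.
q_3 = 89 > 25, so the last convergent with denominator <= 25 is p_2/q_2 = 31/15.
The closest fraction with denominator <= 25 is either p_2/q_2 or the intermediate fraction (k*p_2 + p_1)/(k*q_2 + q_1) with the largest k >= 1 whose denominator stays <= 25; these approach x as k grows, and every other convergent or intermediate fraction in range is farther away.
Largest k: floor((25 - q_1)/q_2) = floor((25 - 14)/15) = 0.
Since k = 0, no intermediate fraction beyond p_2/q_2 has denominator <= 25, so the convergent 31/15 is the closest (its error is |184*15 - 31*89|/(89*15) = 1/1335).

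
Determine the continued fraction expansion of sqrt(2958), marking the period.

Write x_i = (sqrt(2958) + m_i)/d_i with (m_0, d_0) = (0, 1). a_0 = floor(sqrt(2958)) = 54, since 54^2 = 2916 <= 2958 < 3025 = 55^2.
Iterate m_{i+1} = d_i*a_i - m_i, d_{i+1} = (2958 - m_{i+1}^2)/d_i, a_{i+1} = floor((a_0 + m_{i+1})/d_{i+1}):
  m_1 = 1*54 - 0 = 54, d_1 = (2958 - 54^2)/1 = 42/1 = 42, a_1 = floor((54 + 54)/42) = 2.
  m_2 = 42*2 - 54 = 30, d_2 = (2958 - 30^2)/42 = 2058/42 = 49, a_2 = floor((54 + 30)/49) = 1.
  m_3 = 49*1 - 30 = 19, d_3 = (2958 - 19^2)/49 = 2597/49 = 53, a_3 = floor((54 + 19)/53) = 1.
  m_4 = 53*1 - 19 = 34, d_4 = (2958 - 34^2)/53 = 1802/53 = 34, a_4 = floor((54 + 34)/34) = 2.
  m_5 = 34*2 - 34 = 34, d_5 = (2958 - 34^2)/34 = 1802/34 = 53, a_5 = floor((54 + 34)/53) = 1.
  m_6 = 53*1 - 34 = 19, d_6 = (2958 - 19^2)/53 = 2597/53 = 49, a_6 = floor((54 + 19)/49) = 1.
  m_7 = 49*1 - 19 = 30, d_7 = (2958 - 30^2)/49 = 2058/49 = 42, a_7 = floor((54 + 30)/42) = 2.
  m_8 = 42*2 - 30 = 54, d_8 = (2958 - 54^2)/42 = 42/42 = 1, a_8 = floor((54 + 54)/1) = 108.
  m_9 = 1*108 - 54 = 54, d_9 = (2958 - 54^2)/1 = 42/1 = 42: (m_9, d_9) = (m_1, d_1) = (54, 42), so from here the quotients repeat a_1, ..., a_8; the period length is 8.
Hence the expansion of sqrt(2958) is a_0 = 54 followed by the repeating block 2, 1, 1, 2, 1, 1, 2, 108 (period 8).

[54; (2, 1, 1, 2, 1, 1, 2, 108)]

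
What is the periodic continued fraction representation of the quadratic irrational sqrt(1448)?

[38; (19, 76)]

Write x_i = (sqrt(1448) + m_i)/d_i with (m_0, d_0) = (0, 1). a_0 = floor(sqrt(1448)) = 38, since 38^2 = 1444 <= 1448 < 1521 = 39^2.
Iterate m_{i+1} = d_i*a_i - m_i, d_{i+1} = (1448 - m_{i+1}^2)/d_i, a_{i+1} = floor((a_0 + m_{i+1})/d_{i+1}):
  m_1 = 1*38 - 0 = 38, d_1 = (1448 - 38^2)/1 = 4/1 = 4, a_1 = floor((38 + 38)/4) = 19.
  m_2 = 4*19 - 38 = 38, d_2 = (1448 - 38^2)/4 = 4/4 = 1, a_2 = floor((38 + 38)/1) = 76.
  m_3 = 1*76 - 38 = 38, d_3 = (1448 - 38^2)/1 = 4/1 = 4: (m_3, d_3) = (m_1, d_1) = (38, 4), so from here the quotients repeat a_1, a_2; the period length is 2.
Hence the expansion of sqrt(1448) is a_0 = 38 followed by the repeating block 19, 76 (period 2).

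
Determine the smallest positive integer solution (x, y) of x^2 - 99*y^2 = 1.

(x, y) = (10, 1)

First expand sqrt(99) as a continued fraction. With x_i = (sqrt(99) + m_i)/d_i and (m_0, d_0) = (0, 1): a_0 = floor(sqrt(99)) = 9, since 9^2 = 81 <= 99 < 100 = 10^2.
Iterate m_{i+1} = d_i*a_i - m_i, d_{i+1} = (99 - m_{i+1}^2)/d_i, a_{i+1} = floor((a_0 + m_{i+1})/d_{i+1}):
  m_1 = 1*9 - 0 = 9, d_1 = (99 - 9^2)/1 = 18/1 = 18, a_1 = floor((9 + 9)/18) = 1.
  m_2 = 18*1 - 9 = 9, d_2 = (99 - 9^2)/18 = 18/18 = 1, a_2 = floor((9 + 9)/1) = 18.
  m_3 = 1*18 - 9 = 9, d_3 = (99 - 9^2)/1 = 18/1 = 18: (m_3, d_3) = (m_1, d_1) = (9, 18), so from here the quotients repeat a_1, a_2; the period length is 2.
So sqrt(99) = [9; (1, 18)] with period length k = 2.
k is even, so the fundamental solution of x^2 - 99y^2 = 1 is (p_{k-1}, q_{k-1}) = (p_1, q_1); compute convergents through index 1.
Convergents (p_i = a_i*p_{i-1} + p_{i-2}, q_i = a_i*q_{i-1} + q_{i-2} with p_{-2}=0, p_{-1}=1, q_{-2}=1, q_{-1}=0):
  i=0: a_0=9, p_0 = 9*1 + 0 = 9, q_0 = 9*0 + 1 = 1.
  i=1: a_1=1, p_1 = 1*9 + 1 = 10, q_1 = 1*1 + 0 = 1.
Check: 10^2 - 99*1^2 = 100 - 99 = 1, so (x, y) = (10, 1) solves the equation, and by the theorem it is the least positive solution.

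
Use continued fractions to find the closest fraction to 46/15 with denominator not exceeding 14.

Expand x = 46/15 as a continued fraction with the Euclidean algorithm:
  46 = 3*15 + 1, so a_0 = 3.
  15 = 15*1 + 0, so a_1 = 15.
so x = [3; 15].
Convergents (p_i = a_i*p_{i-1} + p_{i-2}, q_i = a_i*q_{i-1} + q_{i-2} with p_{-2}=0, p_{-1}=1, q_{-2}=1, q_{-1}=0), until the denominator exceeds 14:
  i=0: a_0=3, p_0 = 3*1 + 0 = 3, q_0 = 3*0 + 1 = 1.
  i=1: a_1=15, p_1 = 15*3 + 1 = 46, q_1 = 15*1 + 0 = 15.
q_1 = 15 > 14, so the last convergent with denominator <= 14 is p_0/q_0 = 3/1.
The closest fraction with denominator <= 14 is either p_0/q_0 or the intermediate fraction (k*p_0 + p_{-1})/(k*q_0 + q_{-1}) with the largest k >= 1 whose denominator stays <= 14; these approach x as k grows, and every other convergent or intermediate fraction in range is farther away.
Largest k: floor((14 - q_{-1})/q_0) = floor((14 - 0)/1) = 14 (using the seeds p_{-1} = 1, q_{-1} = 0).
That gives (14*3 + 1)/(14*1 + 0) = 43/14.
Compare the errors: |x - 3/1| = |46*1 - 3*15|/(15*1) = 1/15, and |x - 43/14| = |46*14 - 43*15|/(15*14) = 1/210.
Cross-multiplying, 1*15 = 15 < 210 = 1*210, so 1/210 is smaller: the intermediate fraction 43/14 is closer to x than 3/1.

43/14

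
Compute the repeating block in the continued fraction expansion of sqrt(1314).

Write x_i = (sqrt(1314) + m_i)/d_i with (m_0, d_0) = (0, 1). a_0 = floor(sqrt(1314)) = 36, since 36^2 = 1296 <= 1314 < 1369 = 37^2.
Iterate m_{i+1} = d_i*a_i - m_i, d_{i+1} = (1314 - m_{i+1}^2)/d_i, a_{i+1} = floor((a_0 + m_{i+1})/d_{i+1}):
  m_1 = 1*36 - 0 = 36, d_1 = (1314 - 36^2)/1 = 18/1 = 18, a_1 = floor((36 + 36)/18) = 4.
  m_2 = 18*4 - 36 = 36, d_2 = (1314 - 36^2)/18 = 18/18 = 1, a_2 = floor((36 + 36)/1) = 72.
  m_3 = 1*72 - 36 = 36, d_3 = (1314 - 36^2)/1 = 18/1 = 18: (m_3, d_3) = (m_1, d_1) = (36, 18), so from here the quotients repeat a_1, a_2; the period length is 2.
Hence the expansion of sqrt(1314) is a_0 = 36 followed by the repeating block 4, 72 (period 2).

[36; (4, 72)]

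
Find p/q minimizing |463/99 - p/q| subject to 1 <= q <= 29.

Expand x = 463/99 as a continued fraction with the Euclidean algorithm:
  463 = 4*99 + 67, so a_0 = 4.
  99 = 1*67 + 32, so a_1 = 1.
  67 = 2*32 + 3, so a_2 = 2.
  32 = 10*3 + 2, so a_3 = 10.
  3 = 1*2 + 1, so a_4 = 1.
  2 = 2*1 + 0, so a_5 = 2.
so x = [4; 1, 2, 10, 1, 2].
Convergents (p_i = a_i*p_{i-1} + p_{i-2}, q_i = a_i*q_{i-1} + q_{i-2} with p_{-2}=0, p_{-1}=1, q_{-2}=1, q_{-1}=0), until the denominator exceeds 29:
  i=0: a_0=4, p_0 = 4*1 + 0 = 4, q_0 = 4*0 + 1 = 1.
  i=1: a_1=1, p_1 = 1*4 + 1 = 5, q_1 = 1*1 + 0 = 1.
  i=2: a_2=2, p_2 = 2*5 + 4 = 14, q_2 = 2*1 + 1 = 3.
  i=3: a_3=10, p_3 = 10*14 + 5 = 145, q_3 = 10*3 + 1 = 31.
q_3 = 31 > 29, so the last convergent with denominator <= 29 is p_2/q_2 = 14/3.
The closest fraction with denominator <= 29 is either p_2/q_2 or the intermediate fraction (k*p_2 + p_1)/(k*q_2 + q_1) with the largest k >= 1 whose denominator stays <= 29; these approach x as k grows, and every other convergent or intermediate fraction in range is farther away.
Largest k: floor((29 - q_1)/q_2) = floor((29 - 1)/3) = 9.
That gives (9*14 + 5)/(9*3 + 1) = 131/28.
Compare the errors: |x - 14/3| = |463*3 - 14*99|/(99*3) = 3/297, and |x - 131/28| = |463*28 - 131*99|/(99*28) = 5/2772.
Cross-multiplying, 5*297 = 1485 < 8316 = 3*2772, so 5/2772 is smaller: the intermediate fraction 131/28 is closer to x than 14/3.

131/28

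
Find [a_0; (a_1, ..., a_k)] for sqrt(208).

[14; (2, 2, 1, 2, 2, 28)]

Write x_i = (sqrt(208) + m_i)/d_i with (m_0, d_0) = (0, 1). a_0 = floor(sqrt(208)) = 14, since 14^2 = 196 <= 208 < 225 = 15^2.
Iterate m_{i+1} = d_i*a_i - m_i, d_{i+1} = (208 - m_{i+1}^2)/d_i, a_{i+1} = floor((a_0 + m_{i+1})/d_{i+1}):
  m_1 = 1*14 - 0 = 14, d_1 = (208 - 14^2)/1 = 12/1 = 12, a_1 = floor((14 + 14)/12) = 2.
  m_2 = 12*2 - 14 = 10, d_2 = (208 - 10^2)/12 = 108/12 = 9, a_2 = floor((14 + 10)/9) = 2.
  m_3 = 9*2 - 10 = 8, d_3 = (208 - 8^2)/9 = 144/9 = 16, a_3 = floor((14 + 8)/16) = 1.
  m_4 = 16*1 - 8 = 8, d_4 = (208 - 8^2)/16 = 144/16 = 9, a_4 = floor((14 + 8)/9) = 2.
  m_5 = 9*2 - 8 = 10, d_5 = (208 - 10^2)/9 = 108/9 = 12, a_5 = floor((14 + 10)/12) = 2.
  m_6 = 12*2 - 10 = 14, d_6 = (208 - 14^2)/12 = 12/12 = 1, a_6 = floor((14 + 14)/1) = 28.
  m_7 = 1*28 - 14 = 14, d_7 = (208 - 14^2)/1 = 12/1 = 12: (m_7, d_7) = (m_1, d_1) = (14, 12), so from here the quotients repeat a_1, ..., a_6; the period length is 6.
Hence the expansion of sqrt(208) is a_0 = 14 followed by the repeating block 2, 2, 1, 2, 2, 28 (period 6).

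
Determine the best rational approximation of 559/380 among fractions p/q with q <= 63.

25/17

Expand x = 559/380 as a continued fraction with the Euclidean algorithm:
  559 = 1*380 + 179, so a_0 = 1.
  380 = 2*179 + 22, so a_1 = 2.
  179 = 8*22 + 3, so a_2 = 8.
  22 = 7*3 + 1, so a_3 = 7.
  3 = 3*1 + 0, so a_4 = 3.
so x = [1; 2, 8, 7, 3].
Convergents (p_i = a_i*p_{i-1} + p_{i-2}, q_i = a_i*q_{i-1} + q_{i-2} with p_{-2}=0, p_{-1}=1, q_{-2}=1, q_{-1}=0), until the denominator exceeds 63:
  i=0: a_0=1, p_0 = 1*1 + 0 = 1, q_0 = 1*0 + 1 = 1.
  i=1: a_1=2, p_1 = 2*1 + 1 = 3, q_1 = 2*1 + 0 = 2.
  i=2: a_2=8, p_2 = 8*3 + 1 = 25, q_2 = 8*2 + 1 = 17.
  i=3: a_3=7, p_3 = 7*25 + 3 = 178, q_3 = 7*17 + 2 = 121.
q_3 = 121 > 63, so the last convergent with denominator <= 63 is p_2/q_2 = 25/17.
The closest fraction with denominator <= 63 is either p_2/q_2 or the intermediate fraction (k*p_2 + p_1)/(k*q_2 + q_1) with the largest k >= 1 whose denominator stays <= 63; these approach x as k grows, and every other convergent or intermediate fraction in range is farther away.
Largest k: floor((63 - q_1)/q_2) = floor((63 - 2)/17) = 3.
That gives (3*25 + 3)/(3*17 + 2) = 78/53.
Compare the errors: |x - 25/17| = |559*17 - 25*380|/(380*17) = 3/6460, and |x - 78/53| = |559*53 - 78*380|/(380*53) = 13/20140.
Cross-multiplying, 3*20140 = 60420 < 83980 = 13*6460, so 3/6460 is smaller: the convergent 25/17 is closer to x than 78/53.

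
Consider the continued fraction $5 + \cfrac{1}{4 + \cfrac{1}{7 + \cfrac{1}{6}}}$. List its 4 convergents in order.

Using the convergent recurrence p_i = a_i*p_{i-1} + p_{i-2}, q_i = a_i*q_{i-1} + q_{i-2} with p_{-2}=0, p_{-1}=1, q_{-2}=1, q_{-1}=0:
  i=0: a_0=5, p_0 = 5*1 + 0 = 5, q_0 = 5*0 + 1 = 1.
  i=1: a_1=4, p_1 = 4*5 + 1 = 21, q_1 = 4*1 + 0 = 4.
  i=2: a_2=7, p_2 = 7*21 + 5 = 152, q_2 = 7*4 + 1 = 29.
  i=3: a_3=6, p_3 = 6*152 + 21 = 933, q_3 = 6*29 + 4 = 178.

5/1, 21/4, 152/29, 933/178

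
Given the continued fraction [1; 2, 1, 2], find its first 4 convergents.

1/1, 3/2, 4/3, 11/8

Using the convergent recurrence p_i = a_i*p_{i-1} + p_{i-2}, q_i = a_i*q_{i-1} + q_{i-2} with p_{-2}=0, p_{-1}=1, q_{-2}=1, q_{-1}=0:
  i=0: a_0=1, p_0 = 1*1 + 0 = 1, q_0 = 1*0 + 1 = 1.
  i=1: a_1=2, p_1 = 2*1 + 1 = 3, q_1 = 2*1 + 0 = 2.
  i=2: a_2=1, p_2 = 1*3 + 1 = 4, q_2 = 1*2 + 1 = 3.
  i=3: a_3=2, p_3 = 2*4 + 3 = 11, q_3 = 2*3 + 2 = 8.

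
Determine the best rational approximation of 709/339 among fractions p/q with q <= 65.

23/11

Expand x = 709/339 as a continued fraction with the Euclidean algorithm:
  709 = 2*339 + 31, so a_0 = 2.
  339 = 10*31 + 29, so a_1 = 10.
  31 = 1*29 + 2, so a_2 = 1.
  29 = 14*2 + 1, so a_3 = 14.
  2 = 2*1 + 0, so a_4 = 2.
so x = [2; 10, 1, 14, 2].
Convergents (p_i = a_i*p_{i-1} + p_{i-2}, q_i = a_i*q_{i-1} + q_{i-2} with p_{-2}=0, p_{-1}=1, q_{-2}=1, q_{-1}=0), until the denominator exceeds 65:
  i=0: a_0=2, p_0 = 2*1 + 0 = 2, q_0 = 2*0 + 1 = 1.
  i=1: a_1=10, p_1 = 10*2 + 1 = 21, q_1 = 10*1 + 0 = 10.
  i=2: a_2=1, p_2 = 1*21 + 2 = 23, q_2 = 1*10 + 1 = 11.
  i=3: a_3=14, p_3 = 14*23 + 21 = 343, q_3 = 14*11 + 10 = 164.
q_3 = 164 > 65, so the last convergent with denominator <= 65 is p_2/q_2 = 23/11.
The closest fraction with denominator <= 65 is either p_2/q_2 or the intermediate fraction (k*p_2 + p_1)/(k*q_2 + q_1) with the largest k >= 1 whose denominator stays <= 65; these approach x as k grows, and every other convergent or intermediate fraction in range is farther away.
Largest k: floor((65 - q_1)/q_2) = floor((65 - 10)/11) = 5.
That gives (5*23 + 21)/(5*11 + 10) = 136/65.
Compare the errors: |x - 23/11| = |709*11 - 23*339|/(339*11) = 2/3729, and |x - 136/65| = |709*65 - 136*339|/(339*65) = 19/22035.
Cross-multiplying, 2*22035 = 44070 < 70851 = 19*3729, so 2/3729 is smaller: the convergent 23/11 is closer to x than 136/65.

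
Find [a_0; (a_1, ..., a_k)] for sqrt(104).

[10; (5, 20)]

Write x_i = (sqrt(104) + m_i)/d_i with (m_0, d_0) = (0, 1). a_0 = floor(sqrt(104)) = 10, since 10^2 = 100 <= 104 < 121 = 11^2.
Iterate m_{i+1} = d_i*a_i - m_i, d_{i+1} = (104 - m_{i+1}^2)/d_i, a_{i+1} = floor((a_0 + m_{i+1})/d_{i+1}):
  m_1 = 1*10 - 0 = 10, d_1 = (104 - 10^2)/1 = 4/1 = 4, a_1 = floor((10 + 10)/4) = 5.
  m_2 = 4*5 - 10 = 10, d_2 = (104 - 10^2)/4 = 4/4 = 1, a_2 = floor((10 + 10)/1) = 20.
  m_3 = 1*20 - 10 = 10, d_3 = (104 - 10^2)/1 = 4/1 = 4: (m_3, d_3) = (m_1, d_1) = (10, 4), so from here the quotients repeat a_1, a_2; the period length is 2.
Hence the expansion of sqrt(104) is a_0 = 10 followed by the repeating block 5, 20 (period 2).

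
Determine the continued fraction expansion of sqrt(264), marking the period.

Write x_i = (sqrt(264) + m_i)/d_i with (m_0, d_0) = (0, 1). a_0 = floor(sqrt(264)) = 16, since 16^2 = 256 <= 264 < 289 = 17^2.
Iterate m_{i+1} = d_i*a_i - m_i, d_{i+1} = (264 - m_{i+1}^2)/d_i, a_{i+1} = floor((a_0 + m_{i+1})/d_{i+1}):
  m_1 = 1*16 - 0 = 16, d_1 = (264 - 16^2)/1 = 8/1 = 8, a_1 = floor((16 + 16)/8) = 4.
  m_2 = 8*4 - 16 = 16, d_2 = (264 - 16^2)/8 = 8/8 = 1, a_2 = floor((16 + 16)/1) = 32.
  m_3 = 1*32 - 16 = 16, d_3 = (264 - 16^2)/1 = 8/1 = 8: (m_3, d_3) = (m_1, d_1) = (16, 8), so from here the quotients repeat a_1, a_2; the period length is 2.
Hence the expansion of sqrt(264) is a_0 = 16 followed by the repeating block 4, 32 (period 2).

[16; (4, 32)]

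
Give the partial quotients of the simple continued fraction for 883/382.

Run the Euclidean algorithm on 883 and 382; the successive quotients are the partial quotients a_0, a_1, ... (each step inverts the fractional part left over by the previous one):
  883 = 2*382 + 119, so a_0 = 2.
  382 = 3*119 + 25, so a_1 = 3.
  119 = 4*25 + 19, so a_2 = 4.
  25 = 1*19 + 6, so a_3 = 1.
  19 = 3*6 + 1, so a_4 = 3.
  6 = 6*1 + 0, so a_5 = 6.
The remainder reaches 0 after 6 divisions, so the expansion has 6 partial quotients, read off in order.

[2; 3, 4, 1, 3, 6]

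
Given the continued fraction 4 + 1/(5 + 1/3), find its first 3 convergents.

Using the convergent recurrence p_i = a_i*p_{i-1} + p_{i-2}, q_i = a_i*q_{i-1} + q_{i-2} with p_{-2}=0, p_{-1}=1, q_{-2}=1, q_{-1}=0:
  i=0: a_0=4, p_0 = 4*1 + 0 = 4, q_0 = 4*0 + 1 = 1.
  i=1: a_1=5, p_1 = 5*4 + 1 = 21, q_1 = 5*1 + 0 = 5.
  i=2: a_2=3, p_2 = 3*21 + 4 = 67, q_2 = 3*5 + 1 = 16.

4/1, 21/5, 67/16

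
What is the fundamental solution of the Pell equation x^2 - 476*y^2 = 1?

(x, y) = (28799, 1320)

First expand sqrt(476) as a continued fraction. With x_i = (sqrt(476) + m_i)/d_i and (m_0, d_0) = (0, 1): a_0 = floor(sqrt(476)) = 21, since 21^2 = 441 <= 476 < 484 = 22^2.
Iterate m_{i+1} = d_i*a_i - m_i, d_{i+1} = (476 - m_{i+1}^2)/d_i, a_{i+1} = floor((a_0 + m_{i+1})/d_{i+1}):
  m_1 = 1*21 - 0 = 21, d_1 = (476 - 21^2)/1 = 35/1 = 35, a_1 = floor((21 + 21)/35) = 1.
  m_2 = 35*1 - 21 = 14, d_2 = (476 - 14^2)/35 = 280/35 = 8, a_2 = floor((21 + 14)/8) = 4.
  m_3 = 8*4 - 14 = 18, d_3 = (476 - 18^2)/8 = 152/8 = 19, a_3 = floor((21 + 18)/19) = 2.
  m_4 = 19*2 - 18 = 20, d_4 = (476 - 20^2)/19 = 76/19 = 4, a_4 = floor((21 + 20)/4) = 10.
  m_5 = 4*10 - 20 = 20, d_5 = (476 - 20^2)/4 = 76/4 = 19, a_5 = floor((21 + 20)/19) = 2.
  m_6 = 19*2 - 20 = 18, d_6 = (476 - 18^2)/19 = 152/19 = 8, a_6 = floor((21 + 18)/8) = 4.
  m_7 = 8*4 - 18 = 14, d_7 = (476 - 14^2)/8 = 280/8 = 35, a_7 = floor((21 + 14)/35) = 1.
  m_8 = 35*1 - 14 = 21, d_8 = (476 - 21^2)/35 = 35/35 = 1, a_8 = floor((21 + 21)/1) = 42.
  m_9 = 1*42 - 21 = 21, d_9 = (476 - 21^2)/1 = 35/1 = 35: (m_9, d_9) = (m_1, d_1) = (21, 35), so from here the quotients repeat a_1, ..., a_8; the period length is 8.
So sqrt(476) = [21; (1, 4, 2, 10, 2, 4, 1, 42)] with period length k = 8.
k is even, so the fundamental solution of x^2 - 476y^2 = 1 is (p_{k-1}, q_{k-1}) = (p_7, q_7); compute convergents through index 7.
Convergents (p_i = a_i*p_{i-1} + p_{i-2}, q_i = a_i*q_{i-1} + q_{i-2} with p_{-2}=0, p_{-1}=1, q_{-2}=1, q_{-1}=0):
  i=0: a_0=21, p_0 = 21*1 + 0 = 21, q_0 = 21*0 + 1 = 1.
  i=1: a_1=1, p_1 = 1*21 + 1 = 22, q_1 = 1*1 + 0 = 1.
  i=2: a_2=4, p_2 = 4*22 + 21 = 109, q_2 = 4*1 + 1 = 5.
  i=3: a_3=2, p_3 = 2*109 + 22 = 240, q_3 = 2*5 + 1 = 11.
  i=4: a_4=10, p_4 = 10*240 + 109 = 2509, q_4 = 10*11 + 5 = 115.
  i=5: a_5=2, p_5 = 2*2509 + 240 = 5258, q_5 = 2*115 + 11 = 241.
  i=6: a_6=4, p_6 = 4*5258 + 2509 = 23541, q_6 = 4*241 + 115 = 1079.
  i=7: a_7=1, p_7 = 1*23541 + 5258 = 28799, q_7 = 1*1079 + 241 = 1320.
Check: 28799^2 - 476*1320^2 = 829382401 - 829382400 = 1, so (x, y) = (28799, 1320) solves the equation, and by the theorem it is the least positive solution.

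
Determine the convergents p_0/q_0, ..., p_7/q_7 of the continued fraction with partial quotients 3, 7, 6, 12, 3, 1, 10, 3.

Using the convergent recurrence p_i = a_i*p_{i-1} + p_{i-2}, q_i = a_i*q_{i-1} + q_{i-2} with p_{-2}=0, p_{-1}=1, q_{-2}=1, q_{-1}=0:
  i=0: a_0=3, p_0 = 3*1 + 0 = 3, q_0 = 3*0 + 1 = 1.
  i=1: a_1=7, p_1 = 7*3 + 1 = 22, q_1 = 7*1 + 0 = 7.
  i=2: a_2=6, p_2 = 6*22 + 3 = 135, q_2 = 6*7 + 1 = 43.
  i=3: a_3=12, p_3 = 12*135 + 22 = 1642, q_3 = 12*43 + 7 = 523.
  i=4: a_4=3, p_4 = 3*1642 + 135 = 5061, q_4 = 3*523 + 43 = 1612.
  i=5: a_5=1, p_5 = 1*5061 + 1642 = 6703, q_5 = 1*1612 + 523 = 2135.
  i=6: a_6=10, p_6 = 10*6703 + 5061 = 72091, q_6 = 10*2135 + 1612 = 22962.
  i=7: a_7=3, p_7 = 3*72091 + 6703 = 222976, q_7 = 3*22962 + 2135 = 71021.

3/1, 22/7, 135/43, 1642/523, 5061/1612, 6703/2135, 72091/22962, 222976/71021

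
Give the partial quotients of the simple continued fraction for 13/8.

Run the Euclidean algorithm on 13 and 8; the successive quotients are the partial quotients a_0, a_1, ... (each step inverts the fractional part left over by the previous one):
  13 = 1*8 + 5, so a_0 = 1.
  8 = 1*5 + 3, so a_1 = 1.
  5 = 1*3 + 2, so a_2 = 1.
  3 = 1*2 + 1, so a_3 = 1.
  2 = 2*1 + 0, so a_4 = 2.
The remainder reaches 0 after 5 divisions, so the expansion has 5 partial quotients, read off in order.

[1; 1, 1, 1, 2]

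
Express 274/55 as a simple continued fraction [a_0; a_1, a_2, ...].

[4; 1, 54]

Run the Euclidean algorithm on 274 and 55; the successive quotients are the partial quotients a_0, a_1, ... (each step inverts the fractional part left over by the previous one):
  274 = 4*55 + 54, so a_0 = 4.
  55 = 1*54 + 1, so a_1 = 1.
  54 = 54*1 + 0, so a_2 = 54.
The remainder reaches 0 after 3 divisions, so the expansion has 3 partial quotients, read off in order.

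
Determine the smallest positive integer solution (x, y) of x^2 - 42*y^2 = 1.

First expand sqrt(42) as a continued fraction. With x_i = (sqrt(42) + m_i)/d_i and (m_0, d_0) = (0, 1): a_0 = floor(sqrt(42)) = 6, since 6^2 = 36 <= 42 < 49 = 7^2.
Iterate m_{i+1} = d_i*a_i - m_i, d_{i+1} = (42 - m_{i+1}^2)/d_i, a_{i+1} = floor((a_0 + m_{i+1})/d_{i+1}):
  m_1 = 1*6 - 0 = 6, d_1 = (42 - 6^2)/1 = 6/1 = 6, a_1 = floor((6 + 6)/6) = 2.
  m_2 = 6*2 - 6 = 6, d_2 = (42 - 6^2)/6 = 6/6 = 1, a_2 = floor((6 + 6)/1) = 12.
  m_3 = 1*12 - 6 = 6, d_3 = (42 - 6^2)/1 = 6/1 = 6: (m_3, d_3) = (m_1, d_1) = (6, 6), so from here the quotients repeat a_1, a_2; the period length is 2.
So sqrt(42) = [6; (2, 12)] with period length k = 2.
k is even, so the fundamental solution of x^2 - 42y^2 = 1 is (p_{k-1}, q_{k-1}) = (p_1, q_1); compute convergents through index 1.
Convergents (p_i = a_i*p_{i-1} + p_{i-2}, q_i = a_i*q_{i-1} + q_{i-2} with p_{-2}=0, p_{-1}=1, q_{-2}=1, q_{-1}=0):
  i=0: a_0=6, p_0 = 6*1 + 0 = 6, q_0 = 6*0 + 1 = 1.
  i=1: a_1=2, p_1 = 2*6 + 1 = 13, q_1 = 2*1 + 0 = 2.
Check: 13^2 - 42*2^2 = 169 - 168 = 1, so (x, y) = (13, 2) solves the equation, and by the theorem it is the least positive solution.

(x, y) = (13, 2)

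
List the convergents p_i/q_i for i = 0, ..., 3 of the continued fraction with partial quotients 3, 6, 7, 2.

Using the convergent recurrence p_i = a_i*p_{i-1} + p_{i-2}, q_i = a_i*q_{i-1} + q_{i-2} with p_{-2}=0, p_{-1}=1, q_{-2}=1, q_{-1}=0:
  i=0: a_0=3, p_0 = 3*1 + 0 = 3, q_0 = 3*0 + 1 = 1.
  i=1: a_1=6, p_1 = 6*3 + 1 = 19, q_1 = 6*1 + 0 = 6.
  i=2: a_2=7, p_2 = 7*19 + 3 = 136, q_2 = 7*6 + 1 = 43.
  i=3: a_3=2, p_3 = 2*136 + 19 = 291, q_3 = 2*43 + 6 = 92.

3/1, 19/6, 136/43, 291/92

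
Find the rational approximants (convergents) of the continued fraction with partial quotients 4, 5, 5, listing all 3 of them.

Using the convergent recurrence p_i = a_i*p_{i-1} + p_{i-2}, q_i = a_i*q_{i-1} + q_{i-2} with p_{-2}=0, p_{-1}=1, q_{-2}=1, q_{-1}=0:
  i=0: a_0=4, p_0 = 4*1 + 0 = 4, q_0 = 4*0 + 1 = 1.
  i=1: a_1=5, p_1 = 5*4 + 1 = 21, q_1 = 5*1 + 0 = 5.
  i=2: a_2=5, p_2 = 5*21 + 4 = 109, q_2 = 5*5 + 1 = 26.

4/1, 21/5, 109/26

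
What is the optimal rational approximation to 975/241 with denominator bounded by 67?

89/22

Expand x = 975/241 as a continued fraction with the Euclidean algorithm:
  975 = 4*241 + 11, so a_0 = 4.
  241 = 21*11 + 10, so a_1 = 21.
  11 = 1*10 + 1, so a_2 = 1.
  10 = 10*1 + 0, so a_3 = 10.
so x = [4; 21, 1, 10].
Convergents (p_i = a_i*p_{i-1} + p_{i-2}, q_i = a_i*q_{i-1} + q_{i-2} with p_{-2}=0, p_{-1}=1, q_{-2}=1, q_{-1}=0), until the denominator exceeds 67:
  i=0: a_0=4, p_0 = 4*1 + 0 = 4, q_0 = 4*0 + 1 = 1.
  i=1: a_1=21, p_1 = 21*4 + 1 = 85, q_1 = 21*1 + 0 = 21.
  i=2: a_2=1, p_2 = 1*85 + 4 = 89, q_2 = 1*21 + 1 = 22.
  i=3: a_3=10, p_3 = 10*89 + 85 = 975, q_3 = 10*22 + 21 = 241.
q_3 = 241 > 67, so the last convergent with denominator <= 67 is p_2/q_2 = 89/22.
The closest fraction with denominator <= 67 is either p_2/q_2 or the intermediate fraction (k*p_2 + p_1)/(k*q_2 + q_1) with the largest k >= 1 whose denominator stays <= 67; these approach x as k grows, and every other convergent or intermediate fraction in range is farther away.
Largest k: floor((67 - q_1)/q_2) = floor((67 - 21)/22) = 2.
That gives (2*89 + 85)/(2*22 + 21) = 263/65.
Compare the errors: |x - 89/22| = |975*22 - 89*241|/(241*22) = 1/5302, and |x - 263/65| = |975*65 - 263*241|/(241*65) = 8/15665.
Cross-multiplying, 1*15665 = 15665 < 42416 = 8*5302, so 1/5302 is smaller: the convergent 89/22 is closer to x than 263/65.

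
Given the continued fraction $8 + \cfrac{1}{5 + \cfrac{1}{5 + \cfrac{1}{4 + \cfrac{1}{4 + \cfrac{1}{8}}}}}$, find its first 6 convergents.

Using the convergent recurrence p_i = a_i*p_{i-1} + p_{i-2}, q_i = a_i*q_{i-1} + q_{i-2} with p_{-2}=0, p_{-1}=1, q_{-2}=1, q_{-1}=0:
  i=0: a_0=8, p_0 = 8*1 + 0 = 8, q_0 = 8*0 + 1 = 1.
  i=1: a_1=5, p_1 = 5*8 + 1 = 41, q_1 = 5*1 + 0 = 5.
  i=2: a_2=5, p_2 = 5*41 + 8 = 213, q_2 = 5*5 + 1 = 26.
  i=3: a_3=4, p_3 = 4*213 + 41 = 893, q_3 = 4*26 + 5 = 109.
  i=4: a_4=4, p_4 = 4*893 + 213 = 3785, q_4 = 4*109 + 26 = 462.
  i=5: a_5=8, p_5 = 8*3785 + 893 = 31173, q_5 = 8*462 + 109 = 3805.

8/1, 41/5, 213/26, 893/109, 3785/462, 31173/3805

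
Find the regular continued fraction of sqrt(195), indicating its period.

Write x_i = (sqrt(195) + m_i)/d_i with (m_0, d_0) = (0, 1). a_0 = floor(sqrt(195)) = 13, since 13^2 = 169 <= 195 < 196 = 14^2.
Iterate m_{i+1} = d_i*a_i - m_i, d_{i+1} = (195 - m_{i+1}^2)/d_i, a_{i+1} = floor((a_0 + m_{i+1})/d_{i+1}):
  m_1 = 1*13 - 0 = 13, d_1 = (195 - 13^2)/1 = 26/1 = 26, a_1 = floor((13 + 13)/26) = 1.
  m_2 = 26*1 - 13 = 13, d_2 = (195 - 13^2)/26 = 26/26 = 1, a_2 = floor((13 + 13)/1) = 26.
  m_3 = 1*26 - 13 = 13, d_3 = (195 - 13^2)/1 = 26/1 = 26: (m_3, d_3) = (m_1, d_1) = (13, 26), so from here the quotients repeat a_1, a_2; the period length is 2.
Hence the expansion of sqrt(195) is a_0 = 13 followed by the repeating block 1, 26 (period 2).

[13; (1, 26)]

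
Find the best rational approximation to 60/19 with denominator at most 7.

19/6

Expand x = 60/19 as a continued fraction with the Euclidean algorithm:
  60 = 3*19 + 3, so a_0 = 3.
  19 = 6*3 + 1, so a_1 = 6.
  3 = 3*1 + 0, so a_2 = 3.
so x = [3; 6, 3].
Convergents (p_i = a_i*p_{i-1} + p_{i-2}, q_i = a_i*q_{i-1} + q_{i-2} with p_{-2}=0, p_{-1}=1, q_{-2}=1, q_{-1}=0), until the denominator exceeds 7:
  i=0: a_0=3, p_0 = 3*1 + 0 = 3, q_0 = 3*0 + 1 = 1.
  i=1: a_1=6, p_1 = 6*3 + 1 = 19, q_1 = 6*1 + 0 = 6.
  i=2: a_2=3, p_2 = 3*19 + 3 = 60, q_2 = 3*6 + 1 = 19.
q_2 = 19 > 7, so the last convergent with denominator <= 7 is p_1/q_1 = 19/6.
The closest fraction with denominator <= 7 is either p_1/q_1 or the intermediate fraction (k*p_1 + p_0)/(k*q_1 + q_0) with the largest k >= 1 whose denominator stays <= 7; these approach x as k grows, and every other convergent or intermediate fraction in range is farther away.
Largest k: floor((7 - q_0)/q_1) = floor((7 - 1)/6) = 1.
That gives (1*19 + 3)/(1*6 + 1) = 22/7.
Compare the errors: |x - 19/6| = |60*6 - 19*19|/(19*6) = 1/114, and |x - 22/7| = |60*7 - 22*19|/(19*7) = 2/133.
Cross-multiplying, 1*133 = 133 < 228 = 2*114, so 1/114 is smaller: the convergent 19/6 is closer to x than 22/7.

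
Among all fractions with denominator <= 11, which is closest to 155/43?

18/5

Expand x = 155/43 as a continued fraction with the Euclidean algorithm:
  155 = 3*43 + 26, so a_0 = 3.
  43 = 1*26 + 17, so a_1 = 1.
  26 = 1*17 + 9, so a_2 = 1.
  17 = 1*9 + 8, so a_3 = 1.
  9 = 1*8 + 1, so a_4 = 1.
  8 = 8*1 + 0, so a_5 = 8.
so x = [3; 1, 1, 1, 1, 8].
Convergents (p_i = a_i*p_{i-1} + p_{i-2}, q_i = a_i*q_{i-1} + q_{i-2} with p_{-2}=0, p_{-1}=1, q_{-2}=1, q_{-1}=0), until the denominator exceeds 11:
  i=0: a_0=3, p_0 = 3*1 + 0 = 3, q_0 = 3*0 + 1 = 1.
  i=1: a_1=1, p_1 = 1*3 + 1 = 4, q_1 = 1*1 + 0 = 1.
  i=2: a_2=1, p_2 = 1*4 + 3 = 7, q_2 = 1*1 + 1 = 2.
  i=3: a_3=1, p_3 = 1*7 + 4 = 11, q_3 = 1*2 + 1 = 3.
  i=4: a_4=1, p_4 = 1*11 + 7 = 18, q_4 = 1*3 + 2 = 5.
  i=5: a_5=8, p_5 = 8*18 + 11 = 155, q_5 = 8*5 + 3 = 43.
q_5 = 43 > 11, so the last convergent with denominator <= 11 is p_4/q_4 = 18/5.
The closest fraction with denominator <= 11 is either p_4/q_4 or the intermediate fraction (k*p_4 + p_3)/(k*q_4 + q_3) with the largest k >= 1 whose denominator stays <= 11; these approach x as k grows, and every other convergent or intermediate fraction in range is farther away.
Largest k: floor((11 - q_3)/q_4) = floor((11 - 3)/5) = 1.
That gives (1*18 + 11)/(1*5 + 3) = 29/8.
Compare the errors: |x - 18/5| = |155*5 - 18*43|/(43*5) = 1/215, and |x - 29/8| = |155*8 - 29*43|/(43*8) = 7/344.
Cross-multiplying, 1*344 = 344 < 1505 = 7*215, so 1/215 is smaller: the convergent 18/5 is closer to x than 29/8.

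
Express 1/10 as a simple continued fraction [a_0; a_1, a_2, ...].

[0; 10]

Run the Euclidean algorithm on 1 and 10; the successive quotients are the partial quotients a_0, a_1, ... (each step inverts the fractional part left over by the previous one):
  1 = 0*10 + 1, so a_0 = 0.
  10 = 10*1 + 0, so a_1 = 10.
The remainder reaches 0 after 2 divisions, so the expansion has 2 partial quotients, read off in order.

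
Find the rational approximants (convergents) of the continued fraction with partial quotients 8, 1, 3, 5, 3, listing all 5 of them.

Using the convergent recurrence p_i = a_i*p_{i-1} + p_{i-2}, q_i = a_i*q_{i-1} + q_{i-2} with p_{-2}=0, p_{-1}=1, q_{-2}=1, q_{-1}=0:
  i=0: a_0=8, p_0 = 8*1 + 0 = 8, q_0 = 8*0 + 1 = 1.
  i=1: a_1=1, p_1 = 1*8 + 1 = 9, q_1 = 1*1 + 0 = 1.
  i=2: a_2=3, p_2 = 3*9 + 8 = 35, q_2 = 3*1 + 1 = 4.
  i=3: a_3=5, p_3 = 5*35 + 9 = 184, q_3 = 5*4 + 1 = 21.
  i=4: a_4=3, p_4 = 3*184 + 35 = 587, q_4 = 3*21 + 4 = 67.

8/1, 9/1, 35/4, 184/21, 587/67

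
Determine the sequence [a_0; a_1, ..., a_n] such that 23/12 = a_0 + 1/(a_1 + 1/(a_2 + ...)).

Run the Euclidean algorithm on 23 and 12; the successive quotients are the partial quotients a_0, a_1, ... (each step inverts the fractional part left over by the previous one):
  23 = 1*12 + 11, so a_0 = 1.
  12 = 1*11 + 1, so a_1 = 1.
  11 = 11*1 + 0, so a_2 = 11.
The remainder reaches 0 after 3 divisions, so the expansion has 3 partial quotients, read off in order.

[1; 1, 11]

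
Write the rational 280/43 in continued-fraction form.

[6; 1, 1, 21]

Run the Euclidean algorithm on 280 and 43; the successive quotients are the partial quotients a_0, a_1, ... (each step inverts the fractional part left over by the previous one):
  280 = 6*43 + 22, so a_0 = 6.
  43 = 1*22 + 21, so a_1 = 1.
  22 = 1*21 + 1, so a_2 = 1.
  21 = 21*1 + 0, so a_3 = 21.
The remainder reaches 0 after 4 divisions, so the expansion has 4 partial quotients, read off in order.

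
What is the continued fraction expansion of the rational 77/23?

Run the Euclidean algorithm on 77 and 23; the successive quotients are the partial quotients a_0, a_1, ... (each step inverts the fractional part left over by the previous one):
  77 = 3*23 + 8, so a_0 = 3.
  23 = 2*8 + 7, so a_1 = 2.
  8 = 1*7 + 1, so a_2 = 1.
  7 = 7*1 + 0, so a_3 = 7.
The remainder reaches 0 after 4 divisions, so the expansion has 4 partial quotients, read off in order.

[3; 2, 1, 7]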